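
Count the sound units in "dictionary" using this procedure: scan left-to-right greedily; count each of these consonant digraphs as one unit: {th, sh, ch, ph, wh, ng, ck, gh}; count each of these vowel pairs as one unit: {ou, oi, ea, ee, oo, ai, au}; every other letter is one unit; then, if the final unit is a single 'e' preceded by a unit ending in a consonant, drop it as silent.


Word: "dictionary" (10 letters)
Left-to-right scan:
  1. 'd' (letter)
  2. 'i' (letter)
  3. 'c' (letter)
  4. 't' (letter)
  5. 'i' (letter)
  6. 'o' (letter)
  7. 'n' (letter)
  8. 'a' (letter)
  9. 'r' (letter)
  10. 'y' (letter)
Units from scan: 10
Sound units = 10 units


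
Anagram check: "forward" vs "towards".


Word 1: "forward" → sorted: adforrw
Word 2: "towards" → sorted: adorstw
Same letters? adforrw != adorstw
Anagram = No


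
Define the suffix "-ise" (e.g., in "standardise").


Suffix: -ise
Example: standardise (standard + -ise)
Meaning = to make


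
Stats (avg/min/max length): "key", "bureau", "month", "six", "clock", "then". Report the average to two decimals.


Lengths: "key"=3, "bureau"=6, "month"=5, "six"=3, "clock"=5, "then"=4
Sum = 26, Count = 6
Average = 26/6 = 4.33
= avg=4.33, min=3, max=6


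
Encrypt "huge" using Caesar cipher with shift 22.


Word: "huge"
Shift: 22
Each letter → (letter + shift) mod 26:
  'h' (7) + 22 = 3 → 'd'
  'u' (20) + 22 = 16 → 'q'
  'g' (6) + 22 = 2 → 'c'
  'e' (4) + 22 = 0 → 'a'
Result = "dqca"


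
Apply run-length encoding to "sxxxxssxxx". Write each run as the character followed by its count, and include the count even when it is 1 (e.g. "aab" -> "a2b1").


String: "sxxxxssxxx"
Scanning for consecutive runs:
  's' x 1
  'x' x 4
  's' x 2
  'x' x 3
RLE = "s1x4s2x3"


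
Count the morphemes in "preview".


Word: "preview"
Morphemes: pre- + view
Each morpheme carries meaning
= 2 morphemes


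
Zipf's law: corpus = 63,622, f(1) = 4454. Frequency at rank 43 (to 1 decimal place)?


Zipf's law: f(r) = f(1) / r
f(1) = 4454
f(43) = 4454 / 43
= 103.6 occurrences


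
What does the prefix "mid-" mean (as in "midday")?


Prefix: mid-
Example: midday (mid- + day)
Meaning = middle


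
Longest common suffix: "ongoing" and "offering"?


Word 1: "ongoing"
Word 2: "offering"
Comparing from end:
  Pos -1: 'g' == 'g'
  Pos -2: 'n' == 'n'
  Pos -3: 'i' == 'i'
  Pos -4: 'o' != 'r' (stop)
LCS = "ing" (length 3)


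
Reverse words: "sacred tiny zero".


Original: "sacred tiny zero"
Words (1..n): sacred | tiny | zero
Reversed (n..1): zero | tiny | sacred
Result = "zero tiny sacred"


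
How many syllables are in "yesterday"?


Word: "yesterday"
Syllable breakdown: yes-ter-day
Counting: 3 parts
= 3 syllables


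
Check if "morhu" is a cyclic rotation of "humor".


Word: "humor", Candidate: "morhu"
Method: check if candidate is substring of word+word
"humorhumor" contains "morhu"? Yes
Is rotation = Yes


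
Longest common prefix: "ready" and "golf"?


Word 1: "ready"
Word 2: "golf"
Comparing from start:
  Pos 0: 'r' != 'g' (stop)
LCP = "" (length 0)


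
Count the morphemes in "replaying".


Word: "replaying"
Morphemes: re- + play + -ing
Each morpheme carries meaning
= 3 morphemes


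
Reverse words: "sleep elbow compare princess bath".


Original: "sleep elbow compare princess bath"
Words (1..n): sleep | elbow | compare | princess | bath
Reversed (n..1): bath | princess | compare | elbow | sleep
Result = "bath princess compare elbow sleep"


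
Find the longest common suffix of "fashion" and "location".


Word 1: "fashion"
Word 2: "location"
Comparing from end:
  Pos -1: 'n' == 'n'
  Pos -2: 'o' == 'o'
  Pos -3: 'i' == 'i'
  Pos -4: 'h' != 't' (stop)
LCS = "ion" (length 3)


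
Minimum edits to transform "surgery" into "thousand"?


Word 1: "surgery" (length 7)
Word 2: "thousand" (length 8)
One optimal edit sequence (insert/delete/substitute each cost 1):
  1. insert 't'  (+1)
  2. substitute 's' -> 'h'  (+1)
  3. substitute 'u' -> 'o'  (+1)
  4. substitute 'r' -> 'u'  (+1)
  5. substitute 'g' -> 's'  (+1)
  6. substitute 'e' -> 'a'  (+1)
  7. substitute 'r' -> 'n'  (+1)
  8. substitute 'y' -> 'd'  (+1)
Total edit operations: 8
Edit distance = 8


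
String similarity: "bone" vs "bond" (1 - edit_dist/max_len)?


Word 1: "bone" (length 4)
Word 2: "bond" (length 4)
One optimal edit sequence:
  1. keep 'b'
  2. keep 'o'
  3. keep 'n'
  4. substitute 'e' -> 'd'  (+1)
Edit distance = 1
Max length = max(4, 4) = 4
Similarity = 1 - 1/4
= 0.7500


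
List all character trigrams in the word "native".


Word: "native" (length 6)
Number of trigrams = 6 - 3 + 1 = 4
  Position 0: "nat"
  Position 1: "ati"
  Position 2: "tiv"
  Position 3: "ive"
Trigrams = "nat", "ati", "tiv", "ive"


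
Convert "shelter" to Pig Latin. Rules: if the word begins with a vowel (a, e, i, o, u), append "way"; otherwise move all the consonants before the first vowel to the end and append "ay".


Word: "shelter"
Starts with consonant(s) → move to end, add 'ay'
Consonant cluster: "sh"
Pig Latin = "eltershay"


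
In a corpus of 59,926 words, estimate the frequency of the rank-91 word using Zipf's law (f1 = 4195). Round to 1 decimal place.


Zipf's law: f(r) = f(1) / r
f(1) = 4195
f(91) = 4195 / 91
= 46.1 occurrences


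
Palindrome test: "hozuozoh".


Word: "hozuozoh"
Reversed: "hozouzoh"
Forward == Backward? hozuozoh != hozouzoh
Palindrome = No


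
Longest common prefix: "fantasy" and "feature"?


Word 1: "fantasy"
Word 2: "feature"
Comparing from start:
  Pos 0: 'f' == 'f'
  Pos 1: 'a' != 'e' (stop)
LCP = "f" (length 1)


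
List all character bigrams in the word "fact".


Word: "fact" (length 4)
Number of bigrams = 4 - 2 + 1 = 3
  Position 0: "fa"
  Position 1: "ac"
  Position 2: "ct"
Bigrams = "fa", "ac", "ct"


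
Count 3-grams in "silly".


Word: "silly" (length 5)
Number of 3-grams = length - 3 + 1 = 5 - 3 + 1
= 3


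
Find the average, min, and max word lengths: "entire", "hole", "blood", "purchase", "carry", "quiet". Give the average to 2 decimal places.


Lengths: "entire"=6, "hole"=4, "blood"=5, "purchase"=8, "carry"=5, "quiet"=5
Sum = 33, Count = 6
Average = 33/6 = 5.50
= avg=5.50, min=4, max=8


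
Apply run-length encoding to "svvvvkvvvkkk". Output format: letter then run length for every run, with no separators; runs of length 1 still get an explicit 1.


String: "svvvvkvvvkkk"
Scanning for consecutive runs:
  's' x 1
  'v' x 4
  'k' x 1
  'v' x 3
  'k' x 3
RLE = "s1v4k1v3k3"


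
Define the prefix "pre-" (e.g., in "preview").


Prefix: pre-
Example: preview = pre- + view
Meaning = before


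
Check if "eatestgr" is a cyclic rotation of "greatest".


Word: "greatest", Candidate: "eatestgr"
Method: check if candidate is substring of word+word
"greatestgreatest" contains "eatestgr"? Yes
Is rotation = Yes


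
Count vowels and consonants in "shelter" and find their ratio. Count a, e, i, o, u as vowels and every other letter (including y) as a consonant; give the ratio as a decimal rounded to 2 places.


Word: "shelter"
Vowels (a,e,i,o,u): 2
Consonants: 5
Ratio = 2/5
= 0.40


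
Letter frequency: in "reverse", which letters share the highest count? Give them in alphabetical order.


Word: "reverse"
Letter counts:
  'e': 3
  'r': 2
  's': 1
  'v': 1
Maximum count = 3
Most frequent = 'e' (3 times each)


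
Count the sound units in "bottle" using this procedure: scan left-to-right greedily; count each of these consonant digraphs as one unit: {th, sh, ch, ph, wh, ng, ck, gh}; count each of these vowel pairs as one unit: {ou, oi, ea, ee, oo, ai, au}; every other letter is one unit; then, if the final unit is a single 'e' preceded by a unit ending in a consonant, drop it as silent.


Word: "bottle" (6 letters)
Left-to-right scan:
  (1) 'b' (letter)
  (2) 'o' (letter)
  (3) 't' (letter)
  (4) 't' (letter)
  (5) 'l' (letter)
  (6) 'e' (letter)
Units from scan: 6
Final unit is 'e' after a consonant -> drop as silent (-1)
Sound units = 5 units


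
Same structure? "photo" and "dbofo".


Pattern of "photo": [0, 1, 2, 3, 2]
Pattern of "dbofo": [0, 1, 2, 3, 2]
Patterns match
Same pattern = Yes


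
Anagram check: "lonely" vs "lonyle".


Word 1: "lonely" → sorted: ellnoy
Word 2: "lonyle" → sorted: ellnoy
Same letters? ellnoy == ellnoy
Anagram = Yes


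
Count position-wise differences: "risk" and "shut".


Comparing character by character (same length = 4):
  Pos 0: 'r' vs 's' !=
  Pos 1: 'i' vs 'h' !=
  Pos 2: 's' vs 'u' !=
  Pos 3: 'k' vs 't' !=
Hamming distance = 4


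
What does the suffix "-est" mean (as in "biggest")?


Suffix: -est
As in: biggest -> big + -est, with a spelling change
Meaning = most


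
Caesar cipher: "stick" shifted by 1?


Word: "stick"
Shift: 1
Each letter → (letter + shift) mod 26:
  's' (18) + 1 = 19 → 't'
  't' (19) + 1 = 20 → 'u'
  'i' (8) + 1 = 9 → 'j'
  'c' (2) + 1 = 3 → 'd'
  'k' (10) + 1 = 11 → 'l'
Result = "tujdl"


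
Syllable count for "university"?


Word: "university"
Syllable breakdown: u-ni-ver-si-ty
Counting: 5 parts
= 5 syllables


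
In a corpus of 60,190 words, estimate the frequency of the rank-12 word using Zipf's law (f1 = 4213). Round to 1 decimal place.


Zipf's law: f(r) = f(1) / r
f(1) = 4213
f(12) = 4213 / 12
= 351.1 occurrences


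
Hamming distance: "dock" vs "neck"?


Comparing character by character (same length = 4):
  Pos 0: 'd' vs 'n' !=
  Pos 1: 'o' vs 'e' !=
  Pos 2: 'c' vs 'c' =
  Pos 3: 'k' vs 'k' =
Hamming distance = 2


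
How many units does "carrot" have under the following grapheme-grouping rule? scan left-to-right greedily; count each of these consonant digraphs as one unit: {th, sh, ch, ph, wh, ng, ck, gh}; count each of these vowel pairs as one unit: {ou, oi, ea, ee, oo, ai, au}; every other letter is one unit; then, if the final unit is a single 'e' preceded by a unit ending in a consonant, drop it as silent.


Word: "carrot" (6 letters)
Left-to-right scan:
  [1] 'c' (letter)
  [2] 'a' (letter)
  [3] 'r' (letter)
  [4] 'r' (letter)
  [5] 'o' (letter)
  [6] 't' (letter)
Units from scan: 6
Sound units = 6 units


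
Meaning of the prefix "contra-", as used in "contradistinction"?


Prefix: contra-
As in: contradistinction -> contra- + distinction
Meaning = against


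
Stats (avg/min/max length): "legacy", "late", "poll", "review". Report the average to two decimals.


Lengths: "legacy"=6, "late"=4, "poll"=4, "review"=6
Sum = 20, Count = 4
Average = 20/4 = 5.00
= avg=5.00, min=4, max=6


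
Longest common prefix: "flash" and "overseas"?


Word 1: "flash"
Word 2: "overseas"
Comparing from start:
  Pos 0: 'f' != 'o' (stop)
LCP = "" (length 0)


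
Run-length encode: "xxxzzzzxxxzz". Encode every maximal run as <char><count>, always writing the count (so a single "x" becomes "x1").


String: "xxxzzzzxxxzz"
Scanning for consecutive runs:
  'x' x 3
  'z' x 4
  'x' x 3
  'z' x 2
RLE = "x3z4x3z2"


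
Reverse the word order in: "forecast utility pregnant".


Original: "forecast utility pregnant"
Words (1..n): forecast | utility | pregnant
Reversed (n..1): pregnant | utility | forecast
Result = "pregnant utility forecast"


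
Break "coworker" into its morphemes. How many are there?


Word: "coworker"
Morphemes: co- / work / -er
Each morpheme carries meaning
= 3 morphemes


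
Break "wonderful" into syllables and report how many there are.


Word: "wonderful"
Syllable breakdown: won / der / ful
Counting: 3 parts
= 3 syllables


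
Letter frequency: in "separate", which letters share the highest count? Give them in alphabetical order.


Word: "separate"
Letter counts:
  'a': 2
  'e': 2
  'p': 1
  'r': 1
  's': 1
  't': 1
Maximum count = 2
Most frequent = 'a', 'e' (2 times each)


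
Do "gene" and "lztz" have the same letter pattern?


Pattern of "gene": [0, 1, 2, 1]
Pattern of "lztz": [0, 1, 2, 1]
Patterns match
Same pattern = Yes


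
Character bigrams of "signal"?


Word: "signal" (length 6)
Number of bigrams = 6 - 2 + 1 = 5
  Position 0: "si"
  Position 1: "ig"
  Position 2: "gn"
  Position 3: "na"
  Position 4: "al"
Bigrams = "si", "ig", "gn", "na", "al"


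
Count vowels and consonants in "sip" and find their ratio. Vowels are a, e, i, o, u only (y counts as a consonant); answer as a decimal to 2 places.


Word: "sip"
Vowels (a,e,i,o,u): 1
Consonants: 2
Ratio = 1/2
= 0.50


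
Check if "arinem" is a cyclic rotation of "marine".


Word: "marine", Candidate: "arinem"
Method: check if candidate is substring of word+word
"marinemarine" contains "arinem"? Yes
Is rotation = Yes


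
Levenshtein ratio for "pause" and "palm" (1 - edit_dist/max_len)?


Word 1: "pause" (length 5)
Word 2: "palm" (length 4)
One optimal edit sequence:
  1. keep 'p'
  2. keep 'a'
  3. delete 'u'  (+1)
  4. substitute 's' -> 'l'  (+1)
  5. substitute 'e' -> 'm'  (+1)
Edit distance = 3
Max length = max(5, 4) = 5
Similarity = 1 - 3/5
= 0.4000


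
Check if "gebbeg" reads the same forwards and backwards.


Word: "gebbeg"
Reversed: "gebbeg"
Forward == Backward? gebbeg == gebbeg
Palindrome = Yes


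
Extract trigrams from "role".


Word: "role" (length 4)
Number of trigrams = 4 - 3 + 1 = 2
  Position 0: "rol"
  Position 1: "ole"
Trigrams = "rol", "ole"


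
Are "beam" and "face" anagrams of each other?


Word 1: "beam" → sorted: abem
Word 2: "face" → sorted: acef
Same letters? abem != acef
Anagram = No


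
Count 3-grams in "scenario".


Word: "scenario" (length 8)
Number of 3-grams = length - 3 + 1 = 8 - 3 + 1
= 6


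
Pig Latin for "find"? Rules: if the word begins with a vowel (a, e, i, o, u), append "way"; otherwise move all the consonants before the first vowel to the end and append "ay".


Word: "find"
Starts with consonant(s) → move to end, add 'ay'
Consonant cluster: "f"
Pig Latin = "indfay"


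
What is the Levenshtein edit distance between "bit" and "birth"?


Word 1: "bit" (length 3)
Word 2: "birth" (length 5)
One optimal edit sequence (insert/delete/substitute each cost 1):
  1. keep 'b'
  2. keep 'i'
  3. insert 'r'  (+1)
  4. keep 't'
  5. insert 'h'  (+1)
Total edit operations: 2
Edit distance = 2


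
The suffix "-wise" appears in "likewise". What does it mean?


Suffix: -wise
Example: likewise (like + -wise)
Meaning = in the manner of


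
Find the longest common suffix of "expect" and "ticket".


Word 1: "expect"
Word 2: "ticket"
Comparing from end:
  Pos -1: 't' == 't'
  Pos -2: 'c' != 'e' (stop)
LCS = "t" (length 1)


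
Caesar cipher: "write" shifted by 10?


Word: "write"
Shift: 10
Each letter → (letter + shift) mod 26:
  'w' (22) + 10 = 6 → 'g'
  'r' (17) + 10 = 1 → 'b'
  'i' (8) + 10 = 18 → 's'
  't' (19) + 10 = 3 → 'd'
  'e' (4) + 10 = 14 → 'o'
Result = "gbsdo"


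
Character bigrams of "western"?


Word: "western" (length 7)
Number of bigrams = 7 - 2 + 1 = 6
  Position 0: "we"
  Position 1: "es"
  Position 2: "st"
  Position 3: "te"
  Position 4: "er"
  Position 5: "rn"
Bigrams = "we", "es", "st", "te", "er", "rn"


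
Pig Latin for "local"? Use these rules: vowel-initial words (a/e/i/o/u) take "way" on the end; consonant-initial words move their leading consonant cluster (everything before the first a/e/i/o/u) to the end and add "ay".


Word: "local"
Starts with consonant(s) → move to end, add 'ay'
Consonant cluster: "l"
Pig Latin = "ocallay"


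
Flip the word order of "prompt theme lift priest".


Original: "prompt theme lift priest"
Words (1..n): prompt | theme | lift | priest
Reversed (n..1): priest | lift | theme | prompt
Result = "priest lift theme prompt"


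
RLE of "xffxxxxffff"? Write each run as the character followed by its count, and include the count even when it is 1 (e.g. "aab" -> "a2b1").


String: "xffxxxxffff"
Scanning for consecutive runs:
  'x' x 1
  'f' x 2
  'x' x 4
  'f' x 4
RLE = "x1f2x4f4"


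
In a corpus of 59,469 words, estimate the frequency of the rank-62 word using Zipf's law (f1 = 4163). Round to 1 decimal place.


Zipf's law: f(r) = f(1) / r
f(1) = 4163
f(62) = 4163 / 62
= 67.1 occurrences


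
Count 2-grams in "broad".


Word: "broad" (length 5)
Number of 2-grams = length - 2 + 1 = 5 - 2 + 1
= 4


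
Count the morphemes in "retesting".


Word: "retesting"
Morphemes: re- + test + -ing
Each morpheme carries meaning
= 3 morphemes


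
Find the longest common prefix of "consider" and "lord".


Word 1: "consider"
Word 2: "lord"
Comparing from start:
  Pos 0: 'c' != 'l' (stop)
LCP = "" (length 0)


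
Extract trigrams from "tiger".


Word: "tiger" (length 5)
Number of trigrams = 5 - 3 + 1 = 3
  Position 0: "tig"
  Position 1: "ige"
  Position 2: "ger"
Trigrams = "tig", "ige", "ger"


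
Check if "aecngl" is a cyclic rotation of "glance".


Word: "glance", Candidate: "aecngl"
Method: check if candidate is substring of word+word
"glanceglance" contains "aecngl"? No
Is rotation = No


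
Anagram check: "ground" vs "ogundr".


Word 1: "ground" → sorted: dgnoru
Word 2: "ogundr" → sorted: dgnoru
Same letters? dgnoru == dgnoru
Anagram = Yes


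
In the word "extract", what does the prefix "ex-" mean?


Prefix: ex-
Example: extract = ex- + tract
Meaning = out / former


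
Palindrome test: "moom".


Word: "moom"
Reversed: "moom"
Forward == Backward? moom == moom
Palindrome = Yes


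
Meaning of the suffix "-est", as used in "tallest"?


Suffix: -est
Example: tallest (tall + -est)
Meaning = most


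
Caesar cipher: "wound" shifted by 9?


Word: "wound"
Shift: 9
Each letter → (letter + shift) mod 26:
  'w' (22) + 9 = 5 → 'f'
  'o' (14) + 9 = 23 → 'x'
  'u' (20) + 9 = 3 → 'd'
  'n' (13) + 9 = 22 → 'w'
  'd' (3) + 9 = 12 → 'm'
Result = "fxdwm"


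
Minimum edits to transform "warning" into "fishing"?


Word 1: "warning" (length 7)
Word 2: "fishing" (length 7)
One optimal edit sequence (insert/delete/substitute each cost 1):
  1. substitute 'w' -> 'f'  (+1)
  2. substitute 'a' -> 'i'  (+1)
  3. substitute 'r' -> 's'  (+1)
  4. substitute 'n' -> 'h'  (+1)
  5. keep 'i'
  6. keep 'n'
  7. keep 'g'
Total edit operations: 4
Edit distance = 4


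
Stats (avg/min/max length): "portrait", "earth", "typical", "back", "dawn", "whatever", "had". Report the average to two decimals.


Lengths: "portrait"=8, "earth"=5, "typical"=7, "back"=4, "dawn"=4, "whatever"=8, "had"=3
Sum = 39, Count = 7
Average = 39/7 = 5.57
= avg=5.57, min=3, max=8


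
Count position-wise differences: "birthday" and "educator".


Comparing character by character (same length = 8):
  Pos 0: 'b' vs 'e' !=
  Pos 1: 'i' vs 'd' !=
  Pos 2: 'r' vs 'u' !=
  Pos 3: 't' vs 'c' !=
  Pos 4: 'h' vs 'a' !=
  Pos 5: 'd' vs 't' !=
  Pos 6: 'a' vs 'o' !=
  Pos 7: 'y' vs 'r' !=
Hamming distance = 8


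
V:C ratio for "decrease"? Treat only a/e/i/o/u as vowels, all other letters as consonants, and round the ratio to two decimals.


Word: "decrease"
Vowels (a,e,i,o,u): 4
Consonants: 4
Ratio = 4/4
= 1.00


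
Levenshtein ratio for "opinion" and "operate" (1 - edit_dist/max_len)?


Word 1: "opinion" (length 7)
Word 2: "operate" (length 7)
One optimal edit sequence:
  1. keep 'o'
  2. keep 'p'
  3. substitute 'i' -> 'e'  (+1)
  4. substitute 'n' -> 'r'  (+1)
  5. substitute 'i' -> 'a'  (+1)
  6. substitute 'o' -> 't'  (+1)
  7. substitute 'n' -> 'e'  (+1)
Edit distance = 5
Max length = max(7, 7) = 7
Similarity = 1 - 5/7
= 0.2857


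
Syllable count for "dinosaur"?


Word: "dinosaur"
Syllable breakdown: di-no-saur
Counting: 3 parts
= 3 syllables


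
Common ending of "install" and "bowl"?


Word 1: "install"
Word 2: "bowl"
Comparing from end:
  Pos -1: 'l' == 'l'
  Pos -2: 'l' != 'w' (stop)
LCS = "l" (length 1)


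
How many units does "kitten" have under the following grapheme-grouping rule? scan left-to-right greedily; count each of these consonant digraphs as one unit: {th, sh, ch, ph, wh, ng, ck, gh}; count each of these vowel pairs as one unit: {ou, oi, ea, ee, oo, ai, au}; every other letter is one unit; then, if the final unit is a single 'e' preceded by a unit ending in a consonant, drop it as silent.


Word: "kitten" (6 letters)
Left-to-right scan:
  [1] 'k' (letter)
  [2] 'i' (letter)
  [3] 't' (letter)
  [4] 't' (letter)
  [5] 'e' (letter)
  [6] 'n' (letter)
Units from scan: 6
Sound units = 6 units


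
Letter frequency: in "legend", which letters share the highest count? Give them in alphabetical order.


Word: "legend"
Letter counts:
  'd': 1
  'e': 2
  'g': 1
  'l': 1
  'n': 1
Maximum count = 2
Most frequent = 'e' (2 times each)


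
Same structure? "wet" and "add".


Pattern of "wet": [0, 1, 2]
Pattern of "add": [0, 1, 1]
Patterns do not match
Same pattern = No


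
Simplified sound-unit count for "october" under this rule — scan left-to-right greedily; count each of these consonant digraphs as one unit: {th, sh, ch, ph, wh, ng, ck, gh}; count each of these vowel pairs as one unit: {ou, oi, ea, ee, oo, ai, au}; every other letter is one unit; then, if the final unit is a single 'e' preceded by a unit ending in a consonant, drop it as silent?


Word: "october" (7 letters)
Left-to-right scan:
  1. 'o' (letter)
  2. 'c' (letter)
  3. 't' (letter)
  4. 'o' (letter)
  5. 'b' (letter)
  6. 'e' (letter)
  7. 'r' (letter)
Units from scan: 7
Sound units = 7 units


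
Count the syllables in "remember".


Word: "remember"
Syllable breakdown: re | mem | ber
Counting: 3 parts
= 3 syllables


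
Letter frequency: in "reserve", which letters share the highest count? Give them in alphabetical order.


Word: "reserve"
Letter counts:
  'e': 3
  'r': 2
  's': 1
  'v': 1
Maximum count = 3
Most frequent = 'e' (3 times each)


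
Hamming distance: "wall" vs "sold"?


Comparing character by character (same length = 4):
  Pos 0: 'w' vs 's' !=
  Pos 1: 'a' vs 'o' !=
  Pos 2: 'l' vs 'l' =
  Pos 3: 'l' vs 'd' !=
Hamming distance = 3


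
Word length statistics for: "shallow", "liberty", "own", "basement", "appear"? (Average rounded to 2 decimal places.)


Lengths: "shallow"=7, "liberty"=7, "own"=3, "basement"=8, "appear"=6
Sum = 31, Count = 5
Average = 31/5 = 6.20
= avg=6.20, min=3, max=8


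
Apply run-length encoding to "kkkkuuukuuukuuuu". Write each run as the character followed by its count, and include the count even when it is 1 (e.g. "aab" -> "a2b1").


String: "kkkkuuukuuukuuuu"
Scanning for consecutive runs:
  'k' x 4
  'u' x 3
  'k' x 1
  'u' x 3
  'k' x 1
  'u' x 4
RLE = "k4u3k1u3k1u4"


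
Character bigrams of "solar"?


Word: "solar" (length 5)
Number of bigrams = 5 - 2 + 1 = 4
  Position 0: "so"
  Position 1: "ol"
  Position 2: "la"
  Position 3: "ar"
Bigrams = "so", "ol", "la", "ar"


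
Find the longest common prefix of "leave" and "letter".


Word 1: "leave"
Word 2: "letter"
Comparing from start:
  Pos 0: 'l' == 'l'
  Pos 1: 'e' == 'e'
  Pos 2: 'a' != 't' (stop)
LCP = "le" (length 2)


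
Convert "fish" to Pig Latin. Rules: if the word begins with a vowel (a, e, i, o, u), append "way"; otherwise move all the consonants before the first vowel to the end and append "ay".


Word: "fish"
Starts with consonant(s) → move to end, add 'ay'
Consonant cluster: "f"
Pig Latin = "ishfay"


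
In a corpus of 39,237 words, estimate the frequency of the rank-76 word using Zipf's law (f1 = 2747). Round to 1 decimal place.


Zipf's law: f(r) = f(1) / r
f(1) = 2747
f(76) = 2747 / 76
= 36.1 occurrences


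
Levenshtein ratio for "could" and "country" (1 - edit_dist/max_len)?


Word 1: "could" (length 5)
Word 2: "country" (length 7)
One optimal edit sequence:
  1. keep 'c'
  2. keep 'o'
  3. keep 'u'
  4. insert 'n'  (+1)
  5. insert 't'  (+1)
  6. substitute 'l' -> 'r'  (+1)
  7. substitute 'd' -> 'y'  (+1)
Edit distance = 4
Max length = max(5, 7) = 7
Similarity = 1 - 4/7
= 0.4286


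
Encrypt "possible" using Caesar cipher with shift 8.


Word: "possible"
Shift: 8
Each letter → (letter + shift) mod 26:
  'p' (15) + 8 = 23 → 'x'
  'o' (14) + 8 = 22 → 'w'
  's' (18) + 8 = 0 → 'a'
  's' (18) + 8 = 0 → 'a'
  'i' (8) + 8 = 16 → 'q'
  'b' (1) + 8 = 9 → 'j'
  'l' (11) + 8 = 19 → 't'
  'e' (4) + 8 = 12 → 'm'
Result = "xwaaqjtm"


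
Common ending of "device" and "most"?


Word 1: "device"
Word 2: "most"
Comparing from end:
  Pos -1: 'e' != 't' (stop)
LCS = "" (length 0)


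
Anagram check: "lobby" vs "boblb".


Word 1: "lobby" → sorted: bbloy
Word 2: "boblb" → sorted: bbblo
Same letters? bbloy != bbblo
Anagram = No


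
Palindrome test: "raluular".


Word: "raluular"
Reversed: "raluular"
Forward == Backward? raluular == raluular
Palindrome = Yes


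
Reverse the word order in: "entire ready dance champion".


Original: "entire ready dance champion"
Words (1..n): entire | ready | dance | champion
Reversed (n..1): champion | dance | ready | entire
Result = "champion dance ready entire"


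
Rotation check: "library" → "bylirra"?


Word: "library", Candidate: "bylirra"
Method: check if candidate is substring of word+word
"librarylibrary" contains "bylirra"? No
Is rotation = No


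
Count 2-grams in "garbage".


Word: "garbage" (length 7)
Number of 2-grams = length - 2 + 1 = 7 - 2 + 1
= 6


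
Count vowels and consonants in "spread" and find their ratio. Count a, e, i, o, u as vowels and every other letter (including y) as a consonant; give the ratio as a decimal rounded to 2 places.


Word: "spread"
Vowels (a,e,i,o,u): 2
Consonants: 4
Ratio = 2/4
= 0.50


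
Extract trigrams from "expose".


Word: "expose" (length 6)
Number of trigrams = 6 - 3 + 1 = 4
  Position 0: "exp"
  Position 1: "xpo"
  Position 2: "pos"
  Position 3: "ose"
Trigrams = "exp", "xpo", "pos", "ose"


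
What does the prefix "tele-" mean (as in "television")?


Prefix: tele-
Example: television = tele- + vision
Meaning = distant


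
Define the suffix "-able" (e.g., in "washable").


Suffix: -able
Example: washable (wash + -able)
Meaning = capable of


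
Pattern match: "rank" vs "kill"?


Pattern of "rank": [0, 1, 2, 3]
Pattern of "kill": [0, 1, 2, 2]
Patterns do not match
Same pattern = No


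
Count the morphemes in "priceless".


Word: "priceless"
Morphemes: price | -less
Each morpheme carries meaning
= 2 morphemes


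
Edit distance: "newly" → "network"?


Word 1: "newly" (length 5)
Word 2: "network" (length 7)
One optimal edit sequence (insert/delete/substitute each cost 1):
  1. keep 'n'
  2. keep 'e'
  3. insert 't'  (+1)
  4. keep 'w'
  5. insert 'o'  (+1)
  6. substitute 'l' -> 'r'  (+1)
  7. substitute 'y' -> 'k'  (+1)
Total edit operations: 4
Edit distance = 4


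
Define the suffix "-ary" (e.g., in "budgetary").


Suffix: -ary
Example: budgetary (budget + -ary)
Meaning = relating to


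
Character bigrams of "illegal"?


Word: "illegal" (length 7)
Number of bigrams = 7 - 2 + 1 = 6
  Position 0: "il"
  Position 1: "ll"
  Position 2: "le"
  Position 3: "eg"
  Position 4: "ga"
  Position 5: "al"
Bigrams = "il", "ll", "le", "eg", "ga", "al"


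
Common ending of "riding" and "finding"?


Word 1: "riding"
Word 2: "finding"
Comparing from end:
  Pos -1: 'g' == 'g'
  Pos -2: 'n' == 'n'
  Pos -3: 'i' == 'i'
  Pos -4: 'd' == 'd'
  Pos -5: 'i' != 'n' (stop)
LCS = "ding" (length 4)


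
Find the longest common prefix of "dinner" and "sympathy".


Word 1: "dinner"
Word 2: "sympathy"
Comparing from start:
  Pos 0: 'd' != 's' (stop)
LCP = "" (length 0)


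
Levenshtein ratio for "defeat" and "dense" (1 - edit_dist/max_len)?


Word 1: "defeat" (length 6)
Word 2: "dense" (length 5)
One optimal edit sequence:
  1. keep 'd'
  2. keep 'e'
  3. delete 'f'  (+1)
  4. substitute 'e' -> 'n'  (+1)
  5. substitute 'a' -> 's'  (+1)
  6. substitute 't' -> 'e'  (+1)
Edit distance = 4
Max length = max(6, 5) = 6
Similarity = 1 - 4/6
= 0.3333


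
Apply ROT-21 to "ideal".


Word: "ideal"
Shift: 21
Each letter → (letter + shift) mod 26:
  'i' (8) + 21 = 3 → 'd'
  'd' (3) + 21 = 24 → 'y'
  'e' (4) + 21 = 25 → 'z'
  'a' (0) + 21 = 21 → 'v'
  'l' (11) + 21 = 6 → 'g'
Result = "dyzvg"


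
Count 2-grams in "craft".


Word: "craft" (length 5)
Number of 2-grams = length - 2 + 1 = 5 - 2 + 1
= 4


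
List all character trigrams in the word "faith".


Word: "faith" (length 5)
Number of trigrams = 5 - 3 + 1 = 3
  Position 0: "fai"
  Position 1: "ait"
  Position 2: "ith"
Trigrams = "fai", "ait", "ith"


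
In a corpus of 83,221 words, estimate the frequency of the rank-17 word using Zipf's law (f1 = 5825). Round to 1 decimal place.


Zipf's law: f(r) = f(1) / r
f(1) = 5825
f(17) = 5825 / 17
= 342.6 occurrences


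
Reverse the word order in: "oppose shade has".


Original: "oppose shade has"
Words (1..n): oppose | shade | has
Reversed (n..1): has | shade | oppose
Result = "has shade oppose"


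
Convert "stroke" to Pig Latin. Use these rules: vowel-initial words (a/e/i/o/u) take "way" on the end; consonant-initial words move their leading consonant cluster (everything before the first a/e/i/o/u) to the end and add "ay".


Word: "stroke"
Starts with consonant(s) → move to end, add 'ay'
Consonant cluster: "str"
Pig Latin = "okestray"


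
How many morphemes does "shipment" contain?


Word: "shipment"
Morphemes: ship | -ment
Each morpheme carries meaning
= 2 morphemes


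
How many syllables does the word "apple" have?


Word: "apple"
Syllable breakdown: ap-ple
Counting: 2 parts
= 2 syllables


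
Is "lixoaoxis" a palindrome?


Word: "lixoaoxis"
Reversed: "sixoaoxil"
Forward == Backward? lixoaoxis != sixoaoxil
Palindrome = No


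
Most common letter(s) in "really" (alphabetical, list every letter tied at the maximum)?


Word: "really"
Letter counts:
  'a': 1
  'e': 1
  'l': 2
  'r': 1
  'y': 1
Maximum count = 2
Most frequent = 'l' (2 times each)


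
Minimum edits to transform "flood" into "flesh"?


Word 1: "flood" (length 5)
Word 2: "flesh" (length 5)
One optimal edit sequence (insert/delete/substitute each cost 1):
  1. keep 'f'
  2. keep 'l'
  3. substitute 'o' -> 'e'  (+1)
  4. substitute 'o' -> 's'  (+1)
  5. substitute 'd' -> 'h'  (+1)
Total edit operations: 3
Edit distance = 3


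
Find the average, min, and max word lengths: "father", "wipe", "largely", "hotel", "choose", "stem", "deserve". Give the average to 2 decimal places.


Lengths: "father"=6, "wipe"=4, "largely"=7, "hotel"=5, "choose"=6, "stem"=4, "deserve"=7
Sum = 39, Count = 7
Average = 39/7 = 5.57
= avg=5.57, min=4, max=7


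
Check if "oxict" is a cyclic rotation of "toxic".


Word: "toxic", Candidate: "oxict"
Method: check if candidate is substring of word+word
"toxictoxic" contains "oxict"? Yes
Is rotation = Yes


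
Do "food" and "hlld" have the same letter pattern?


Pattern of "food": [0, 1, 1, 2]
Pattern of "hlld": [0, 1, 1, 2]
Patterns match
Same pattern = Yes


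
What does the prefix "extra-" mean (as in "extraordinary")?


Prefix: extra-
As in: extraordinary -> extra- + ordinary
Meaning = beyond


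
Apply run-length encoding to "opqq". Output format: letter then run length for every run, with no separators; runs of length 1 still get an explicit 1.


String: "opqq"
Scanning for consecutive runs:
  'o' x 1
  'p' x 1
  'q' x 2
RLE = "o1p1q2"


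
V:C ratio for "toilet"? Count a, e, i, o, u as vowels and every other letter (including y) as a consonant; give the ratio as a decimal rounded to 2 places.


Word: "toilet"
Vowels (a,e,i,o,u): 3
Consonants: 3
Ratio = 3/3
= 1.00


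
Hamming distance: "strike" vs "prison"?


Comparing character by character (same length = 6):
  Pos 0: 's' vs 'p' !=
  Pos 1: 't' vs 'r' !=
  Pos 2: 'r' vs 'i' !=
  Pos 3: 'i' vs 's' !=
  Pos 4: 'k' vs 'o' !=
  Pos 5: 'e' vs 'n' !=
Hamming distance = 6


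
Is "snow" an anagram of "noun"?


Word 1: "noun" → sorted: nnou
Word 2: "snow" → sorted: nosw
Same letters? nnou != nosw
Anagram = No


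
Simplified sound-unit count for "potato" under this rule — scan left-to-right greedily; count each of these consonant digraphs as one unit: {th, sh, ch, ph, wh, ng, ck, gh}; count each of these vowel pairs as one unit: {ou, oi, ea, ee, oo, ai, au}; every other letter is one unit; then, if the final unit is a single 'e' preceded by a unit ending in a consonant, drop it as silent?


Word: "potato" (6 letters)
Left-to-right scan:
  [1] 'p' (letter)
  [2] 'o' (letter)
  [3] 't' (letter)
  [4] 'a' (letter)
  [5] 't' (letter)
  [6] 'o' (letter)
Units from scan: 6
Sound units = 6 units


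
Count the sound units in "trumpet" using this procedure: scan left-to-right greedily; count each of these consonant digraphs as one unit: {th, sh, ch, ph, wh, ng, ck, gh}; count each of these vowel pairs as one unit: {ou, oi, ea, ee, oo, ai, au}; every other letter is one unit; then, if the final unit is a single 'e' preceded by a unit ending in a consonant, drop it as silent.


Word: "trumpet" (7 letters)
Left-to-right scan:
  1. 't' (letter)
  2. 'r' (letter)
  3. 'u' (letter)
  4. 'm' (letter)
  5. 'p' (letter)
  6. 'e' (letter)
  7. 't' (letter)
Units from scan: 7
Sound units = 7 units


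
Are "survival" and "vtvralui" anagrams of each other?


Word 1: "survival" → sorted: ailrsuvv
Word 2: "vtvralui" → sorted: ailrtuvv
Same letters? ailrsuvv != ailrtuvv
Anagram = No


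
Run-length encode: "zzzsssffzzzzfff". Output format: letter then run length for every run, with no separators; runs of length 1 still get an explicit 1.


String: "zzzsssffzzzzfff"
Scanning for consecutive runs:
  'z' x 3
  's' x 3
  'f' x 2
  'z' x 4
  'f' x 3
RLE = "z3s3f2z4f3"


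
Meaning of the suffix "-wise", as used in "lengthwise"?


Suffix: -wise
Example: lengthwise (length + -wise)
Meaning = in the manner of


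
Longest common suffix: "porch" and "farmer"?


Word 1: "porch"
Word 2: "farmer"
Comparing from end:
  Pos -1: 'h' != 'r' (stop)
LCS = "" (length 0)


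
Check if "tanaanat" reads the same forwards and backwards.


Word: "tanaanat"
Reversed: "tanaanat"
Forward == Backward? tanaanat == tanaanat
Palindrome = Yes


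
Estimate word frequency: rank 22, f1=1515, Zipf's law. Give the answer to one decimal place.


Zipf's law: f(r) = f(1) / r
f(1) = 1515
f(22) = 1515 / 22
= 68.9 occurrences


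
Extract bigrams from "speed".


Word: "speed" (length 5)
Number of bigrams = 5 - 2 + 1 = 4
  Position 0: "sp"
  Position 1: "pe"
  Position 2: "ee"
  Position 3: "ed"
Bigrams = "sp", "pe", "ee", "ed"


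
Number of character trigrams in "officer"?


Word: "officer" (length 7)
Number of 3-grams = length - 3 + 1 = 7 - 3 + 1
= 5


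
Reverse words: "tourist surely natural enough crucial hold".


Original: "tourist surely natural enough crucial hold"
Words (1..n): tourist | surely | natural | enough | crucial | hold
Reversed (n..1): hold | crucial | enough | natural | surely | tourist
Result = "hold crucial enough natural surely tourist"


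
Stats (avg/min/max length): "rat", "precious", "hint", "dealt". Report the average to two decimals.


Lengths: "rat"=3, "precious"=8, "hint"=4, "dealt"=5
Sum = 20, Count = 4
Average = 20/4 = 5.00
= avg=5.00, min=3, max=8


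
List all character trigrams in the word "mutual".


Word: "mutual" (length 6)
Number of trigrams = 6 - 3 + 1 = 4
  Position 0: "mut"
  Position 1: "utu"
  Position 2: "tua"
  Position 3: "ual"
Trigrams = "mut", "utu", "tua", "ual"


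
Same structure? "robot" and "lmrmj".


Pattern of "robot": [0, 1, 2, 1, 3]
Pattern of "lmrmj": [0, 1, 2, 1, 3]
Patterns match
Same pattern = Yes


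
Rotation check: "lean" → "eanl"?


Word: "lean", Candidate: "eanl"
Method: check if candidate is substring of word+word
"leanlean" contains "eanl"? Yes
Is rotation = Yes


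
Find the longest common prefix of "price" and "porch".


Word 1: "price"
Word 2: "porch"
Comparing from start:
  Pos 0: 'p' == 'p'
  Pos 1: 'r' != 'o' (stop)
LCP = "p" (length 1)


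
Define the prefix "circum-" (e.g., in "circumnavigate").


Prefix: circum-
Example: circumnavigate (circum- + navigate)
Meaning = around


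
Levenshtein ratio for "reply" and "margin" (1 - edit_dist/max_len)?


Word 1: "reply" (length 5)
Word 2: "margin" (length 6)
One optimal edit sequence:
  1. insert 'm'  (+1)
  2. substitute 'r' -> 'a'  (+1)
  3. substitute 'e' -> 'r'  (+1)
  4. substitute 'p' -> 'g'  (+1)
  5. substitute 'l' -> 'i'  (+1)
  6. substitute 'y' -> 'n'  (+1)
Edit distance = 6
Max length = max(5, 6) = 6
Similarity = 1 - 6/6
= 0.0000


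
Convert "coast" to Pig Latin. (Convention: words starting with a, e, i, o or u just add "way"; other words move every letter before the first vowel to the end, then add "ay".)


Word: "coast"
Starts with consonant(s) → move to end, add 'ay'
Consonant cluster: "c"
Pig Latin = "oastcay"


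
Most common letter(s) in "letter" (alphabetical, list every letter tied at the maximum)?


Word: "letter"
Letter counts:
  'e': 2
  'l': 1
  'r': 1
  't': 2
Maximum count = 2
Most frequent = 'e', 't' (2 times each)


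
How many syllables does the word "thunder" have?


Word: "thunder"
Syllable breakdown: thun · der
Counting: 2 parts
= 2 syllables


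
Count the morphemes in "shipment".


Word: "shipment"
Morphemes: ship / -ment
Each morpheme carries meaning
= 2 morphemes


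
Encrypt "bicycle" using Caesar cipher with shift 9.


Word: "bicycle"
Shift: 9
Each letter → (letter + shift) mod 26:
  'b' (1) + 9 = 10 → 'k'
  'i' (8) + 9 = 17 → 'r'
  'c' (2) + 9 = 11 → 'l'
  'y' (24) + 9 = 7 → 'h'
  'c' (2) + 9 = 11 → 'l'
  'l' (11) + 9 = 20 → 'u'
  'e' (4) + 9 = 13 → 'n'
Result = "krlhlun"


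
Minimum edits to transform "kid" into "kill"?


Word 1: "kid" (length 3)
Word 2: "kill" (length 4)
One optimal edit sequence (insert/delete/substitute each cost 1):
  1. keep 'k'
  2. keep 'i'
  3. insert 'l'  (+1)
  4. substitute 'd' -> 'l'  (+1)
Total edit operations: 2
Edit distance = 2


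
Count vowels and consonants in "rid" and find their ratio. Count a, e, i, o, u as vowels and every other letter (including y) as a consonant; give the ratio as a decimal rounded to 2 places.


Word: "rid"
Vowels (a,e,i,o,u): 1
Consonants: 2
Ratio = 1/2
= 0.50


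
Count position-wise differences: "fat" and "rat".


Comparing character by character (same length = 3):
  Pos 0: 'f' vs 'r' !=
  Pos 1: 'a' vs 'a' =
  Pos 2: 't' vs 't' =
Hamming distance = 1


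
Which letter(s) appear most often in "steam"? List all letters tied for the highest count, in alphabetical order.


Word: "steam"
Letter counts:
  'a': 1
  'e': 1
  'm': 1
  's': 1
  't': 1
Maximum count = 1
Most frequent = 'a', 'e', 'm', 's', 't' (1 time each)


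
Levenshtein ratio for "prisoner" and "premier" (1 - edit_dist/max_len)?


Word 1: "prisoner" (length 8)
Word 2: "premier" (length 7)
One optimal edit sequence:
  1. keep 'p'
  2. keep 'r'
  3. delete 'i'  (+1)
  4. substitute 's' -> 'e'  (+1)
  5. substitute 'o' -> 'm'  (+1)
  6. substitute 'n' -> 'i'  (+1)
  7. keep 'e'
  8. keep 'r'
Edit distance = 4
Max length = max(8, 7) = 8
Similarity = 1 - 4/8
= 0.5000


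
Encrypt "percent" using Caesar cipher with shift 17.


Word: "percent"
Shift: 17
Each letter → (letter + shift) mod 26:
  'p' (15) + 17 = 6 → 'g'
  'e' (4) + 17 = 21 → 'v'
  'r' (17) + 17 = 8 → 'i'
  'c' (2) + 17 = 19 → 't'
  'e' (4) + 17 = 21 → 'v'
  'n' (13) + 17 = 4 → 'e'
  't' (19) + 17 = 10 → 'k'
Result = "gvitvek"


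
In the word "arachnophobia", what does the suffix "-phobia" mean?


Suffix: -phobia
Example: arachnophobia = arachno- + -phobia
Meaning = fear of
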